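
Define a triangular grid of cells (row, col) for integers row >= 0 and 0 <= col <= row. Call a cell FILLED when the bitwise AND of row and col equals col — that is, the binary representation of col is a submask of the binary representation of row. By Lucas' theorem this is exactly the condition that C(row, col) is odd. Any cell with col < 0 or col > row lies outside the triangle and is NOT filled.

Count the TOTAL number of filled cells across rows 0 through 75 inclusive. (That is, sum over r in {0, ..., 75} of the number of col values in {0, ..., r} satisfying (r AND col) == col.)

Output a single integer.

r0=0 pc0: +1 =1
r1=1 pc1: +2 =3
r2=10 pc1: +2 =5
r3=11 pc2: +4 =9
r4=100 pc1: +2 =11
r5=101 pc2: +4 =15
r6=110 pc2: +4 =19
r7=111 pc3: +8 =27
r8=1000 pc1: +2 =29
r9=1001 pc2: +4 =33
r10=1010 pc2: +4 =37
r11=1011 pc3: +8 =45
r12=1100 pc2: +4 =49
r13=1101 pc3: +8 =57
r14=1110 pc3: +8 =65
r15=1111 pc4: +16 =81
r16=10000 pc1: +2 =83
r17=10001 pc2: +4 =87
r18=10010 pc2: +4 =91
r19=10011 pc3: +8 =99
r20=10100 pc2: +4 =103
r21=10101 pc3: +8 =111
r22=10110 pc3: +8 =119
r23=10111 pc4: +16 =135
r24=11000 pc2: +4 =139
r25=11001 pc3: +8 =147
r26=11010 pc3: +8 =155
r27=11011 pc4: +16 =171
r28=11100 pc3: +8 =179
r29=11101 pc4: +16 =195
r30=11110 pc4: +16 =211
r31=11111 pc5: +32 =243
r32=100000 pc1: +2 =245
r33=100001 pc2: +4 =249
r34=100010 pc2: +4 =253
r35=100011 pc3: +8 =261
r36=100100 pc2: +4 =265
r37=100101 pc3: +8 =273
r38=100110 pc3: +8 =281
r39=100111 pc4: +16 =297
r40=101000 pc2: +4 =301
r41=101001 pc3: +8 =309
r42=101010 pc3: +8 =317
r43=101011 pc4: +16 =333
r44=101100 pc3: +8 =341
r45=101101 pc4: +16 =357
r46=101110 pc4: +16 =373
r47=101111 pc5: +32 =405
r48=110000 pc2: +4 =409
r49=110001 pc3: +8 =417
r50=110010 pc3: +8 =425
r51=110011 pc4: +16 =441
r52=110100 pc3: +8 =449
r53=110101 pc4: +16 =465
r54=110110 pc4: +16 =481
r55=110111 pc5: +32 =513
r56=111000 pc3: +8 =521
r57=111001 pc4: +16 =537
r58=111010 pc4: +16 =553
r59=111011 pc5: +32 =585
r60=111100 pc4: +16 =601
r61=111101 pc5: +32 =633
r62=111110 pc5: +32 =665
r63=111111 pc6: +64 =729
r64=1000000 pc1: +2 =731
r65=1000001 pc2: +4 =735
r66=1000010 pc2: +4 =739
r67=1000011 pc3: +8 =747
r68=1000100 pc2: +4 =751
r69=1000101 pc3: +8 =759
r70=1000110 pc3: +8 =767
r71=1000111 pc4: +16 =783
r72=1001000 pc2: +4 =787
r73=1001001 pc3: +8 =795
r74=1001010 pc3: +8 =803
r75=1001011 pc4: +16 =819

Answer: 819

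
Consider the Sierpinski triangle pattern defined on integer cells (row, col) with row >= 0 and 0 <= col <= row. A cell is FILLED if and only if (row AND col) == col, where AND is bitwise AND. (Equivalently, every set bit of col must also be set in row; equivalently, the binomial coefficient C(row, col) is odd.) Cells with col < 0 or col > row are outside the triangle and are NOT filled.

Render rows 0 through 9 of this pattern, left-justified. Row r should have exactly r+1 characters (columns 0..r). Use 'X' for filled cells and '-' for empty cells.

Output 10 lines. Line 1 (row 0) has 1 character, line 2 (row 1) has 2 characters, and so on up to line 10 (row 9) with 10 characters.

r0=0: X
r1=1: XX
r2=10: X-X
r3=11: XXXX
r4=100: X---X
r5=101: XX--XX
r6=110: X-X-X-X
r7=111: XXXXXXXX
r8=1000: X-------X
r9=1001: XX------XX

Answer: X
XX
X-X
XXXX
X---X
XX--XX
X-X-X-X
XXXXXXXX
X-------X
XX------XX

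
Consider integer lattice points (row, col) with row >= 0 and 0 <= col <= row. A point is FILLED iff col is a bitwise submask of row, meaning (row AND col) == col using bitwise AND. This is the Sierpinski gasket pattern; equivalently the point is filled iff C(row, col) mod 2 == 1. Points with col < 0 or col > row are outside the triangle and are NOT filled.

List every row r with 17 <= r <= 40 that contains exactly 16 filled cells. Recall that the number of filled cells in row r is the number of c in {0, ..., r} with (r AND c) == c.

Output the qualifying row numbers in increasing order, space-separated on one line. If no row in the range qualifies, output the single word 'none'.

Row r has 2^popcount(r) filled cells, so we need popcount(r) = log2(16) = 4.
Scan r = 17..40 and keep those with exactly 4 one-bits:
r=17=10001 popcount=2 -> skip
r=18=10010 popcount=2 -> skip
r=19=10011 popcount=3 -> skip
r=20=10100 popcount=2 -> skip
r=21=10101 popcount=3 -> skip
r=22=10110 popcount=3 -> skip
r=23=10111 popcount=4 -> KEEP
r=24=11000 popcount=2 -> skip
r=25=11001 popcount=3 -> skip
r=26=11010 popcount=3 -> skip
r=27=11011 popcount=4 -> KEEP
r=28=11100 popcount=3 -> skip
r=29=11101 popcount=4 -> KEEP
r=30=11110 popcount=4 -> KEEP
r=31=11111 popcount=5 -> skip
r=32=100000 popcount=1 -> skip
r=33=100001 popcount=2 -> skip
r=34=100010 popcount=2 -> skip
r=35=100011 popcount=3 -> skip
r=36=100100 popcount=2 -> skip
r=37=100101 popcount=3 -> skip
r=38=100110 popcount=3 -> skip
r=39=100111 popcount=4 -> KEEP
r=40=101000 popcount=2 -> skip
Kept rows: 23 27 29 30 39

Answer: 23 27 29 30 39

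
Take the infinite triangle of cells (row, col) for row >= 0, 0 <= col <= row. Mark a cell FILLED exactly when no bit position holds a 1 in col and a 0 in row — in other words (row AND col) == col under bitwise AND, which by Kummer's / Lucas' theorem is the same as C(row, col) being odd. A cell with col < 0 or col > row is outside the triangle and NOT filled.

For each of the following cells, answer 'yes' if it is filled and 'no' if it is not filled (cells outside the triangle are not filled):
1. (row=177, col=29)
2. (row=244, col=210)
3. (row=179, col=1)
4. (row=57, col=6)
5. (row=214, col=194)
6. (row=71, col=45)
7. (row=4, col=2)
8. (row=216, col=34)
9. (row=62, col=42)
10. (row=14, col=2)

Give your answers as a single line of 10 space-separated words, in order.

Answer: no no yes no yes no no no yes yes

Derivation:
(177,29): row=0b10110001, col=0b11101, row AND col = 0b10001 = 17; 17 != 29 -> empty
(244,210): row=0b11110100, col=0b11010010, row AND col = 0b11010000 = 208; 208 != 210 -> empty
(179,1): row=0b10110011, col=0b1, row AND col = 0b1 = 1; 1 == 1 -> filled
(57,6): row=0b111001, col=0b110, row AND col = 0b0 = 0; 0 != 6 -> empty
(214,194): row=0b11010110, col=0b11000010, row AND col = 0b11000010 = 194; 194 == 194 -> filled
(71,45): row=0b1000111, col=0b101101, row AND col = 0b101 = 5; 5 != 45 -> empty
(4,2): row=0b100, col=0b10, row AND col = 0b0 = 0; 0 != 2 -> empty
(216,34): row=0b11011000, col=0b100010, row AND col = 0b0 = 0; 0 != 34 -> empty
(62,42): row=0b111110, col=0b101010, row AND col = 0b101010 = 42; 42 == 42 -> filled
(14,2): row=0b1110, col=0b10, row AND col = 0b10 = 2; 2 == 2 -> filled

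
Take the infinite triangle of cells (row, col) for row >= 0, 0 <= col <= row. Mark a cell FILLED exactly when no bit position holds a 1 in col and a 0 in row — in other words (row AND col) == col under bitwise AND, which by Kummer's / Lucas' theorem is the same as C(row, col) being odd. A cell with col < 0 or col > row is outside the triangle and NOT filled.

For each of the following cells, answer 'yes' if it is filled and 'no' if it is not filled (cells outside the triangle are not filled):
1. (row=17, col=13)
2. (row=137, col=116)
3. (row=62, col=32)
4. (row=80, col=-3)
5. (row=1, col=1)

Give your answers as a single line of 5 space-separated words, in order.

Answer: no no yes no yes

Derivation:
(17,13): row=0b10001, col=0b1101, row AND col = 0b1 = 1; 1 != 13 -> empty
(137,116): row=0b10001001, col=0b1110100, row AND col = 0b0 = 0; 0 != 116 -> empty
(62,32): row=0b111110, col=0b100000, row AND col = 0b100000 = 32; 32 == 32 -> filled
(80,-3): col outside [0, 80] -> not filled
(1,1): row=0b1, col=0b1, row AND col = 0b1 = 1; 1 == 1 -> filled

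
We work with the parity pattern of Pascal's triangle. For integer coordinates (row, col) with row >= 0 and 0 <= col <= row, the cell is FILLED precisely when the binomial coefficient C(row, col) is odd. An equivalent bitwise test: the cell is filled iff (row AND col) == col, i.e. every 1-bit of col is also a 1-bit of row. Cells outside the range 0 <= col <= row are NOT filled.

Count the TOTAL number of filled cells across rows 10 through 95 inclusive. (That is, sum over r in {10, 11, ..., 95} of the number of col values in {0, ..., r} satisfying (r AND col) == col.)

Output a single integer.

Answer: 1182

Derivation:
r10=1010 pc2: +4 =4
r11=1011 pc3: +8 =12
r12=1100 pc2: +4 =16
r13=1101 pc3: +8 =24
r14=1110 pc3: +8 =32
r15=1111 pc4: +16 =48
r16=10000 pc1: +2 =50
r17=10001 pc2: +4 =54
r18=10010 pc2: +4 =58
r19=10011 pc3: +8 =66
r20=10100 pc2: +4 =70
r21=10101 pc3: +8 =78
r22=10110 pc3: +8 =86
r23=10111 pc4: +16 =102
r24=11000 pc2: +4 =106
r25=11001 pc3: +8 =114
r26=11010 pc3: +8 =122
r27=11011 pc4: +16 =138
r28=11100 pc3: +8 =146
r29=11101 pc4: +16 =162
r30=11110 pc4: +16 =178
r31=11111 pc5: +32 =210
r32=100000 pc1: +2 =212
r33=100001 pc2: +4 =216
r34=100010 pc2: +4 =220
r35=100011 pc3: +8 =228
r36=100100 pc2: +4 =232
r37=100101 pc3: +8 =240
r38=100110 pc3: +8 =248
r39=100111 pc4: +16 =264
r40=101000 pc2: +4 =268
r41=101001 pc3: +8 =276
r42=101010 pc3: +8 =284
r43=101011 pc4: +16 =300
r44=101100 pc3: +8 =308
r45=101101 pc4: +16 =324
r46=101110 pc4: +16 =340
r47=101111 pc5: +32 =372
r48=110000 pc2: +4 =376
r49=110001 pc3: +8 =384
r50=110010 pc3: +8 =392
r51=110011 pc4: +16 =408
r52=110100 pc3: +8 =416
r53=110101 pc4: +16 =432
r54=110110 pc4: +16 =448
r55=110111 pc5: +32 =480
r56=111000 pc3: +8 =488
r57=111001 pc4: +16 =504
r58=111010 pc4: +16 =520
r59=111011 pc5: +32 =552
r60=111100 pc4: +16 =568
r61=111101 pc5: +32 =600
r62=111110 pc5: +32 =632
r63=111111 pc6: +64 =696
r64=1000000 pc1: +2 =698
r65=1000001 pc2: +4 =702
r66=1000010 pc2: +4 =706
r67=1000011 pc3: +8 =714
r68=1000100 pc2: +4 =718
r69=1000101 pc3: +8 =726
r70=1000110 pc3: +8 =734
r71=1000111 pc4: +16 =750
r72=1001000 pc2: +4 =754
r73=1001001 pc3: +8 =762
r74=1001010 pc3: +8 =770
r75=1001011 pc4: +16 =786
r76=1001100 pc3: +8 =794
r77=1001101 pc4: +16 =810
r78=1001110 pc4: +16 =826
r79=1001111 pc5: +32 =858
r80=1010000 pc2: +4 =862
r81=1010001 pc3: +8 =870
r82=1010010 pc3: +8 =878
r83=1010011 pc4: +16 =894
r84=1010100 pc3: +8 =902
r85=1010101 pc4: +16 =918
r86=1010110 pc4: +16 =934
r87=1010111 pc5: +32 =966
r88=1011000 pc3: +8 =974
r89=1011001 pc4: +16 =990
r90=1011010 pc4: +16 =1006
r91=1011011 pc5: +32 =1038
r92=1011100 pc4: +16 =1054
r93=1011101 pc5: +32 =1086
r94=1011110 pc5: +32 =1118
r95=1011111 pc6: +64 =1182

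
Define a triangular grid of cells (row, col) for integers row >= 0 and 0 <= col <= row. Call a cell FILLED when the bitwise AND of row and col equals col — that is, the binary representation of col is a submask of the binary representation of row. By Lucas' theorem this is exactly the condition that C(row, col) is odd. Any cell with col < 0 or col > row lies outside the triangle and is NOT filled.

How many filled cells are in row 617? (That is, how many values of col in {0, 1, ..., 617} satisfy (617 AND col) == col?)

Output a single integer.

Answer: 32

Derivation:
617 in binary = 1001101001
popcount(617) = number of 1-bits in 1001101001 = 5
A col c satisfies (617 AND c) == c iff every set bit of c is also set in 617; each of the 5 set bits of 617 can independently be on or off in c.
count = 2^5 = 32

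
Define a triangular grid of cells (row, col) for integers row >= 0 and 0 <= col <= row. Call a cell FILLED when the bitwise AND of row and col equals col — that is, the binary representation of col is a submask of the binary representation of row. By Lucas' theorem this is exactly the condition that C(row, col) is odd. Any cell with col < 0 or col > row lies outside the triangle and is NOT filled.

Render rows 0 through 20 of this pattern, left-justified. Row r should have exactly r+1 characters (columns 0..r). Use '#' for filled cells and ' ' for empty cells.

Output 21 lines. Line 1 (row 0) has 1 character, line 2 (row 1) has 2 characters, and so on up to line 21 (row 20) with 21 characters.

Answer: #
##
# #
####
#   #
##  ##
# # # #
########
#       #
##      ##
# #     # #
####    ####
#   #   #   #
##  ##  ##  ##
# # # # # # # #
################
#               #
##              ##
# #             # #
####            ####
#   #           #   #

Derivation:
r0=0: #
r1=1: ##
r2=10: # #
r3=11: ####
r4=100: #   #
r5=101: ##  ##
r6=110: # # # #
r7=111: ########
r8=1000: #       #
r9=1001: ##      ##
r10=1010: # #     # #
r11=1011: ####    ####
r12=1100: #   #   #   #
r13=1101: ##  ##  ##  ##
r14=1110: # # # # # # # #
r15=1111: ################
r16=10000: #               #
r17=10001: ##              ##
r18=10010: # #             # #
r19=10011: ####            ####
r20=10100: #   #           #   #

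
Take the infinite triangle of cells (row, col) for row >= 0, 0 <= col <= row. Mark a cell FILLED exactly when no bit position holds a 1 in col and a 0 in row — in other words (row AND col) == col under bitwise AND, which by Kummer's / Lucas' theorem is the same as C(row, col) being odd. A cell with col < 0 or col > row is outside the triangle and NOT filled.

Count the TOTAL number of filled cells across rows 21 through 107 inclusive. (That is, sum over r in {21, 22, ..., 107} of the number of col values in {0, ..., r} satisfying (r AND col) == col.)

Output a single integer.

r21=10101 pc3: +8 =8
r22=10110 pc3: +8 =16
r23=10111 pc4: +16 =32
r24=11000 pc2: +4 =36
r25=11001 pc3: +8 =44
r26=11010 pc3: +8 =52
r27=11011 pc4: +16 =68
r28=11100 pc3: +8 =76
r29=11101 pc4: +16 =92
r30=11110 pc4: +16 =108
r31=11111 pc5: +32 =140
r32=100000 pc1: +2 =142
r33=100001 pc2: +4 =146
r34=100010 pc2: +4 =150
r35=100011 pc3: +8 =158
r36=100100 pc2: +4 =162
r37=100101 pc3: +8 =170
r38=100110 pc3: +8 =178
r39=100111 pc4: +16 =194
r40=101000 pc2: +4 =198
r41=101001 pc3: +8 =206
r42=101010 pc3: +8 =214
r43=101011 pc4: +16 =230
r44=101100 pc3: +8 =238
r45=101101 pc4: +16 =254
r46=101110 pc4: +16 =270
r47=101111 pc5: +32 =302
r48=110000 pc2: +4 =306
r49=110001 pc3: +8 =314
r50=110010 pc3: +8 =322
r51=110011 pc4: +16 =338
r52=110100 pc3: +8 =346
r53=110101 pc4: +16 =362
r54=110110 pc4: +16 =378
r55=110111 pc5: +32 =410
r56=111000 pc3: +8 =418
r57=111001 pc4: +16 =434
r58=111010 pc4: +16 =450
r59=111011 pc5: +32 =482
r60=111100 pc4: +16 =498
r61=111101 pc5: +32 =530
r62=111110 pc5: +32 =562
r63=111111 pc6: +64 =626
r64=1000000 pc1: +2 =628
r65=1000001 pc2: +4 =632
r66=1000010 pc2: +4 =636
r67=1000011 pc3: +8 =644
r68=1000100 pc2: +4 =648
r69=1000101 pc3: +8 =656
r70=1000110 pc3: +8 =664
r71=1000111 pc4: +16 =680
r72=1001000 pc2: +4 =684
r73=1001001 pc3: +8 =692
r74=1001010 pc3: +8 =700
r75=1001011 pc4: +16 =716
r76=1001100 pc3: +8 =724
r77=1001101 pc4: +16 =740
r78=1001110 pc4: +16 =756
r79=1001111 pc5: +32 =788
r80=1010000 pc2: +4 =792
r81=1010001 pc3: +8 =800
r82=1010010 pc3: +8 =808
r83=1010011 pc4: +16 =824
r84=1010100 pc3: +8 =832
r85=1010101 pc4: +16 =848
r86=1010110 pc4: +16 =864
r87=1010111 pc5: +32 =896
r88=1011000 pc3: +8 =904
r89=1011001 pc4: +16 =920
r90=1011010 pc4: +16 =936
r91=1011011 pc5: +32 =968
r92=1011100 pc4: +16 =984
r93=1011101 pc5: +32 =1016
r94=1011110 pc5: +32 =1048
r95=1011111 pc6: +64 =1112
r96=1100000 pc2: +4 =1116
r97=1100001 pc3: +8 =1124
r98=1100010 pc3: +8 =1132
r99=1100011 pc4: +16 =1148
r100=1100100 pc3: +8 =1156
r101=1100101 pc4: +16 =1172
r102=1100110 pc4: +16 =1188
r103=1100111 pc5: +32 =1220
r104=1101000 pc3: +8 =1228
r105=1101001 pc4: +16 =1244
r106=1101010 pc4: +16 =1260
r107=1101011 pc5: +32 =1292

Answer: 1292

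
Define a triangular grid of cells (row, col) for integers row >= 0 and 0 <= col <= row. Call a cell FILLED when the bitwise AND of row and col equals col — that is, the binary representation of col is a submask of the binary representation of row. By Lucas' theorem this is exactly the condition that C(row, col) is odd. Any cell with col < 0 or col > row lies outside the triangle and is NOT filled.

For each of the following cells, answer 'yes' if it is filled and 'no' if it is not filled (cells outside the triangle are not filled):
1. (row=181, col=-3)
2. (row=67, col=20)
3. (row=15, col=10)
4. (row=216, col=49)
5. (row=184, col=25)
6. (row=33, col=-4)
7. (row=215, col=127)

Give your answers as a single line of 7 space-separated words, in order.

Answer: no no yes no no no no

Derivation:
(181,-3): col outside [0, 181] -> not filled
(67,20): row=0b1000011, col=0b10100, row AND col = 0b0 = 0; 0 != 20 -> empty
(15,10): row=0b1111, col=0b1010, row AND col = 0b1010 = 10; 10 == 10 -> filled
(216,49): row=0b11011000, col=0b110001, row AND col = 0b10000 = 16; 16 != 49 -> empty
(184,25): row=0b10111000, col=0b11001, row AND col = 0b11000 = 24; 24 != 25 -> empty
(33,-4): col outside [0, 33] -> not filled
(215,127): row=0b11010111, col=0b1111111, row AND col = 0b1010111 = 87; 87 != 127 -> empty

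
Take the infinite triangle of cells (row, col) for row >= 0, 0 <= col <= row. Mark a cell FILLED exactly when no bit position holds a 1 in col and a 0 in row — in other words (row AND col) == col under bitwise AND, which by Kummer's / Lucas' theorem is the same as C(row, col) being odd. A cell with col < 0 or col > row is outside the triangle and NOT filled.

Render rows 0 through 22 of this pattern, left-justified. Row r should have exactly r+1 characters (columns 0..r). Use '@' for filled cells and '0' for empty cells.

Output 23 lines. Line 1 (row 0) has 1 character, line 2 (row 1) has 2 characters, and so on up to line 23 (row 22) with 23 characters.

r0=0: @
r1=1: @@
r2=10: @0@
r3=11: @@@@
r4=100: @000@
r5=101: @@00@@
r6=110: @0@0@0@
r7=111: @@@@@@@@
r8=1000: @0000000@
r9=1001: @@000000@@
r10=1010: @0@00000@0@
r11=1011: @@@@0000@@@@
r12=1100: @000@000@000@
r13=1101: @@00@@00@@00@@
r14=1110: @0@0@0@0@0@0@0@
r15=1111: @@@@@@@@@@@@@@@@
r16=10000: @000000000000000@
r17=10001: @@00000000000000@@
r18=10010: @0@0000000000000@0@
r19=10011: @@@@000000000000@@@@
r20=10100: @000@00000000000@000@
r21=10101: @@00@@0000000000@@00@@
r22=10110: @0@0@0@000000000@0@0@0@

Answer: @
@@
@0@
@@@@
@000@
@@00@@
@0@0@0@
@@@@@@@@
@0000000@
@@000000@@
@0@00000@0@
@@@@0000@@@@
@000@000@000@
@@00@@00@@00@@
@0@0@0@0@0@0@0@
@@@@@@@@@@@@@@@@
@000000000000000@
@@00000000000000@@
@0@0000000000000@0@
@@@@000000000000@@@@
@000@00000000000@000@
@@00@@0000000000@@00@@
@0@0@0@000000000@0@0@0@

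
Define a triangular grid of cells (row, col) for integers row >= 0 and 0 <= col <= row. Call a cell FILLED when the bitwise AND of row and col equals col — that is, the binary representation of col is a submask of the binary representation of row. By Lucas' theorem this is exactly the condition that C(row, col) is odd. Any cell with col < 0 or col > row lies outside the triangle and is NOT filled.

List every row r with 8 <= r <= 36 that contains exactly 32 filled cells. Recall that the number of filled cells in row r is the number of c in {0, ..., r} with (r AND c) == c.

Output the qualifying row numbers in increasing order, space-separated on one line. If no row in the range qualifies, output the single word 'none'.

Row r has 2^popcount(r) filled cells, so we need popcount(r) = log2(32) = 5.
Scan r = 8..36 and keep those with exactly 5 one-bits:
r=8=1000 popcount=1 -> skip
r=9=1001 popcount=2 -> skip
r=10=1010 popcount=2 -> skip
r=11=1011 popcount=3 -> skip
r=12=1100 popcount=2 -> skip
r=13=1101 popcount=3 -> skip
r=14=1110 popcount=3 -> skip
r=15=1111 popcount=4 -> skip
r=16=10000 popcount=1 -> skip
r=17=10001 popcount=2 -> skip
r=18=10010 popcount=2 -> skip
r=19=10011 popcount=3 -> skip
r=20=10100 popcount=2 -> skip
r=21=10101 popcount=3 -> skip
r=22=10110 popcount=3 -> skip
r=23=10111 popcount=4 -> skip
r=24=11000 popcount=2 -> skip
r=25=11001 popcount=3 -> skip
r=26=11010 popcount=3 -> skip
r=27=11011 popcount=4 -> skip
r=28=11100 popcount=3 -> skip
r=29=11101 popcount=4 -> skip
r=30=11110 popcount=4 -> skip
r=31=11111 popcount=5 -> KEEP
r=32=100000 popcount=1 -> skip
r=33=100001 popcount=2 -> skip
r=34=100010 popcount=2 -> skip
r=35=100011 popcount=3 -> skip
r=36=100100 popcount=2 -> skip
Kept rows: 31

Answer: 31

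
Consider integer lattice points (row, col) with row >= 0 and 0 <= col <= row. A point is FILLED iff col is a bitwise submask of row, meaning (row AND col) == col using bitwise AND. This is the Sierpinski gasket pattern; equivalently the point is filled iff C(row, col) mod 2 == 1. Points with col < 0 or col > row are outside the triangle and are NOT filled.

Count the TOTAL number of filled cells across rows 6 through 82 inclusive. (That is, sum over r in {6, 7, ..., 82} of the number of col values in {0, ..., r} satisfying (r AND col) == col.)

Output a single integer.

Answer: 896

Derivation:
r6=110 pc2: +4 =4
r7=111 pc3: +8 =12
r8=1000 pc1: +2 =14
r9=1001 pc2: +4 =18
r10=1010 pc2: +4 =22
r11=1011 pc3: +8 =30
r12=1100 pc2: +4 =34
r13=1101 pc3: +8 =42
r14=1110 pc3: +8 =50
r15=1111 pc4: +16 =66
r16=10000 pc1: +2 =68
r17=10001 pc2: +4 =72
r18=10010 pc2: +4 =76
r19=10011 pc3: +8 =84
r20=10100 pc2: +4 =88
r21=10101 pc3: +8 =96
r22=10110 pc3: +8 =104
r23=10111 pc4: +16 =120
r24=11000 pc2: +4 =124
r25=11001 pc3: +8 =132
r26=11010 pc3: +8 =140
r27=11011 pc4: +16 =156
r28=11100 pc3: +8 =164
r29=11101 pc4: +16 =180
r30=11110 pc4: +16 =196
r31=11111 pc5: +32 =228
r32=100000 pc1: +2 =230
r33=100001 pc2: +4 =234
r34=100010 pc2: +4 =238
r35=100011 pc3: +8 =246
r36=100100 pc2: +4 =250
r37=100101 pc3: +8 =258
r38=100110 pc3: +8 =266
r39=100111 pc4: +16 =282
r40=101000 pc2: +4 =286
r41=101001 pc3: +8 =294
r42=101010 pc3: +8 =302
r43=101011 pc4: +16 =318
r44=101100 pc3: +8 =326
r45=101101 pc4: +16 =342
r46=101110 pc4: +16 =358
r47=101111 pc5: +32 =390
r48=110000 pc2: +4 =394
r49=110001 pc3: +8 =402
r50=110010 pc3: +8 =410
r51=110011 pc4: +16 =426
r52=110100 pc3: +8 =434
r53=110101 pc4: +16 =450
r54=110110 pc4: +16 =466
r55=110111 pc5: +32 =498
r56=111000 pc3: +8 =506
r57=111001 pc4: +16 =522
r58=111010 pc4: +16 =538
r59=111011 pc5: +32 =570
r60=111100 pc4: +16 =586
r61=111101 pc5: +32 =618
r62=111110 pc5: +32 =650
r63=111111 pc6: +64 =714
r64=1000000 pc1: +2 =716
r65=1000001 pc2: +4 =720
r66=1000010 pc2: +4 =724
r67=1000011 pc3: +8 =732
r68=1000100 pc2: +4 =736
r69=1000101 pc3: +8 =744
r70=1000110 pc3: +8 =752
r71=1000111 pc4: +16 =768
r72=1001000 pc2: +4 =772
r73=1001001 pc3: +8 =780
r74=1001010 pc3: +8 =788
r75=1001011 pc4: +16 =804
r76=1001100 pc3: +8 =812
r77=1001101 pc4: +16 =828
r78=1001110 pc4: +16 =844
r79=1001111 pc5: +32 =876
r80=1010000 pc2: +4 =880
r81=1010001 pc3: +8 =888
r82=1010010 pc3: +8 =896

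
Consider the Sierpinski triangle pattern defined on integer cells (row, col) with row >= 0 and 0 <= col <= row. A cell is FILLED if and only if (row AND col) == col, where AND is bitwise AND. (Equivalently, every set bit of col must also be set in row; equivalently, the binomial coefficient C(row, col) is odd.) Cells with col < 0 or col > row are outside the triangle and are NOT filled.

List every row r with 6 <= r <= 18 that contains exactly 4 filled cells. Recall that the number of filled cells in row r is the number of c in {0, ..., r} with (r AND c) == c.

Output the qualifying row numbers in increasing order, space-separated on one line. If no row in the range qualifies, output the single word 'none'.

Row r has 2^popcount(r) filled cells, so we need popcount(r) = log2(4) = 2.
Scan r = 6..18 and keep those with exactly 2 one-bits:
r=6=110 popcount=2 -> KEEP
r=7=111 popcount=3 -> skip
r=8=1000 popcount=1 -> skip
r=9=1001 popcount=2 -> KEEP
r=10=1010 popcount=2 -> KEEP
r=11=1011 popcount=3 -> skip
r=12=1100 popcount=2 -> KEEP
r=13=1101 popcount=3 -> skip
r=14=1110 popcount=3 -> skip
r=15=1111 popcount=4 -> skip
r=16=10000 popcount=1 -> skip
r=17=10001 popcount=2 -> KEEP
r=18=10010 popcount=2 -> KEEP
Kept rows: 6 9 10 12 17 18

Answer: 6 9 10 12 17 18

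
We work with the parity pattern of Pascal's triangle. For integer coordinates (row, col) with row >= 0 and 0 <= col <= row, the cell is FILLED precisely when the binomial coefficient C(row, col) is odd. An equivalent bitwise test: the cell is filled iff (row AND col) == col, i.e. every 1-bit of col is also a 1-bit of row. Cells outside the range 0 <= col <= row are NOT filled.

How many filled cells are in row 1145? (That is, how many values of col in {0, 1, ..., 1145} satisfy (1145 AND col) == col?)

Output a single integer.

Answer: 64

Derivation:
1145 in binary = 10001111001
popcount(1145) = number of 1-bits in 10001111001 = 6
A col c satisfies (1145 AND c) == c iff every set bit of c is also set in 1145; each of the 6 set bits of 1145 can independently be on or off in c.
count = 2^6 = 64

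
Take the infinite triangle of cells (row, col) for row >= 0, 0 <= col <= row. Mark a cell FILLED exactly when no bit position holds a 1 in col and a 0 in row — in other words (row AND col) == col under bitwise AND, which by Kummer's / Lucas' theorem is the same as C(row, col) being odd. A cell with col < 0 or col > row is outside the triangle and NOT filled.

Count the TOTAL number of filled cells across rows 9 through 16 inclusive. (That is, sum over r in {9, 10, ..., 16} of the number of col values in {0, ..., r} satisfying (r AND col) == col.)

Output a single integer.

r9=1001 pc2: +4 =4
r10=1010 pc2: +4 =8
r11=1011 pc3: +8 =16
r12=1100 pc2: +4 =20
r13=1101 pc3: +8 =28
r14=1110 pc3: +8 =36
r15=1111 pc4: +16 =52
r16=10000 pc1: +2 =54

Answer: 54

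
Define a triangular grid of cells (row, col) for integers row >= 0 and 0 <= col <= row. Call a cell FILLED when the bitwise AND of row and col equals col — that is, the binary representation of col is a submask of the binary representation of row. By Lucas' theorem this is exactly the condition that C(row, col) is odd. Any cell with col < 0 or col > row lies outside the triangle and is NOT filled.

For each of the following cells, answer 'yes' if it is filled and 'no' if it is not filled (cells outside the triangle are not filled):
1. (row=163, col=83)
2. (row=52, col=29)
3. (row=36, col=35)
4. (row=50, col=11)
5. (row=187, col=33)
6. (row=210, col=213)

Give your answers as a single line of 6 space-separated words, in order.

Answer: no no no no yes no

Derivation:
(163,83): row=0b10100011, col=0b1010011, row AND col = 0b11 = 3; 3 != 83 -> empty
(52,29): row=0b110100, col=0b11101, row AND col = 0b10100 = 20; 20 != 29 -> empty
(36,35): row=0b100100, col=0b100011, row AND col = 0b100000 = 32; 32 != 35 -> empty
(50,11): row=0b110010, col=0b1011, row AND col = 0b10 = 2; 2 != 11 -> empty
(187,33): row=0b10111011, col=0b100001, row AND col = 0b100001 = 33; 33 == 33 -> filled
(210,213): col outside [0, 210] -> not filled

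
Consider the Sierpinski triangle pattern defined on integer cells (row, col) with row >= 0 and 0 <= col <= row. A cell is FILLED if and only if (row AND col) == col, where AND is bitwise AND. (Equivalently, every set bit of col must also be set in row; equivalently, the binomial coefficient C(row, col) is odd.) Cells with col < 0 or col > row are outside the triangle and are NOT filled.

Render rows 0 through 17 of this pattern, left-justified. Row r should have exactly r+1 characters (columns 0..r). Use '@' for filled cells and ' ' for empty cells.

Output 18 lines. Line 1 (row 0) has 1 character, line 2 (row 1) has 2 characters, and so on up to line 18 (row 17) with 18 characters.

r0=0: @
r1=1: @@
r2=10: @ @
r3=11: @@@@
r4=100: @   @
r5=101: @@  @@
r6=110: @ @ @ @
r7=111: @@@@@@@@
r8=1000: @       @
r9=1001: @@      @@
r10=1010: @ @     @ @
r11=1011: @@@@    @@@@
r12=1100: @   @   @   @
r13=1101: @@  @@  @@  @@
r14=1110: @ @ @ @ @ @ @ @
r15=1111: @@@@@@@@@@@@@@@@
r16=10000: @               @
r17=10001: @@              @@

Answer: @
@@
@ @
@@@@
@   @
@@  @@
@ @ @ @
@@@@@@@@
@       @
@@      @@
@ @     @ @
@@@@    @@@@
@   @   @   @
@@  @@  @@  @@
@ @ @ @ @ @ @ @
@@@@@@@@@@@@@@@@
@               @
@@              @@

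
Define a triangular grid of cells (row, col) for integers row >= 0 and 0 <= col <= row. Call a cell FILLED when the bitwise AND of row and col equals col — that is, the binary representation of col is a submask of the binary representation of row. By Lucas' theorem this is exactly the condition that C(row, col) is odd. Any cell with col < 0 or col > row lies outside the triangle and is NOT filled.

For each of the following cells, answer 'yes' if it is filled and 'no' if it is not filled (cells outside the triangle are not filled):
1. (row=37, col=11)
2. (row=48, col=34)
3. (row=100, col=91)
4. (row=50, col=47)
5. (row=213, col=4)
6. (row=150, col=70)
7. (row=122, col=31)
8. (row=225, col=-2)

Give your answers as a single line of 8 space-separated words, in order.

(37,11): row=0b100101, col=0b1011, row AND col = 0b1 = 1; 1 != 11 -> empty
(48,34): row=0b110000, col=0b100010, row AND col = 0b100000 = 32; 32 != 34 -> empty
(100,91): row=0b1100100, col=0b1011011, row AND col = 0b1000000 = 64; 64 != 91 -> empty
(50,47): row=0b110010, col=0b101111, row AND col = 0b100010 = 34; 34 != 47 -> empty
(213,4): row=0b11010101, col=0b100, row AND col = 0b100 = 4; 4 == 4 -> filled
(150,70): row=0b10010110, col=0b1000110, row AND col = 0b110 = 6; 6 != 70 -> empty
(122,31): row=0b1111010, col=0b11111, row AND col = 0b11010 = 26; 26 != 31 -> empty
(225,-2): col outside [0, 225] -> not filled

Answer: no no no no yes no no no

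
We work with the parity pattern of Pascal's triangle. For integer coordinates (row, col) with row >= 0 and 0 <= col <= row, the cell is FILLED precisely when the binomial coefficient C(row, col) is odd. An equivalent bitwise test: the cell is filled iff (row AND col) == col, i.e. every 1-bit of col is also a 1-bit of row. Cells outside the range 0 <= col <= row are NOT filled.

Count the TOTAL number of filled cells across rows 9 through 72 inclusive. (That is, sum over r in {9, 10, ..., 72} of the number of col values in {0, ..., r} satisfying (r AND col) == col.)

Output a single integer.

r9=1001 pc2: +4 =4
r10=1010 pc2: +4 =8
r11=1011 pc3: +8 =16
r12=1100 pc2: +4 =20
r13=1101 pc3: +8 =28
r14=1110 pc3: +8 =36
r15=1111 pc4: +16 =52
r16=10000 pc1: +2 =54
r17=10001 pc2: +4 =58
r18=10010 pc2: +4 =62
r19=10011 pc3: +8 =70
r20=10100 pc2: +4 =74
r21=10101 pc3: +8 =82
r22=10110 pc3: +8 =90
r23=10111 pc4: +16 =106
r24=11000 pc2: +4 =110
r25=11001 pc3: +8 =118
r26=11010 pc3: +8 =126
r27=11011 pc4: +16 =142
r28=11100 pc3: +8 =150
r29=11101 pc4: +16 =166
r30=11110 pc4: +16 =182
r31=11111 pc5: +32 =214
r32=100000 pc1: +2 =216
r33=100001 pc2: +4 =220
r34=100010 pc2: +4 =224
r35=100011 pc3: +8 =232
r36=100100 pc2: +4 =236
r37=100101 pc3: +8 =244
r38=100110 pc3: +8 =252
r39=100111 pc4: +16 =268
r40=101000 pc2: +4 =272
r41=101001 pc3: +8 =280
r42=101010 pc3: +8 =288
r43=101011 pc4: +16 =304
r44=101100 pc3: +8 =312
r45=101101 pc4: +16 =328
r46=101110 pc4: +16 =344
r47=101111 pc5: +32 =376
r48=110000 pc2: +4 =380
r49=110001 pc3: +8 =388
r50=110010 pc3: +8 =396
r51=110011 pc4: +16 =412
r52=110100 pc3: +8 =420
r53=110101 pc4: +16 =436
r54=110110 pc4: +16 =452
r55=110111 pc5: +32 =484
r56=111000 pc3: +8 =492
r57=111001 pc4: +16 =508
r58=111010 pc4: +16 =524
r59=111011 pc5: +32 =556
r60=111100 pc4: +16 =572
r61=111101 pc5: +32 =604
r62=111110 pc5: +32 =636
r63=111111 pc6: +64 =700
r64=1000000 pc1: +2 =702
r65=1000001 pc2: +4 =706
r66=1000010 pc2: +4 =710
r67=1000011 pc3: +8 =718
r68=1000100 pc2: +4 =722
r69=1000101 pc3: +8 =730
r70=1000110 pc3: +8 =738
r71=1000111 pc4: +16 =754
r72=1001000 pc2: +4 =758

Answer: 758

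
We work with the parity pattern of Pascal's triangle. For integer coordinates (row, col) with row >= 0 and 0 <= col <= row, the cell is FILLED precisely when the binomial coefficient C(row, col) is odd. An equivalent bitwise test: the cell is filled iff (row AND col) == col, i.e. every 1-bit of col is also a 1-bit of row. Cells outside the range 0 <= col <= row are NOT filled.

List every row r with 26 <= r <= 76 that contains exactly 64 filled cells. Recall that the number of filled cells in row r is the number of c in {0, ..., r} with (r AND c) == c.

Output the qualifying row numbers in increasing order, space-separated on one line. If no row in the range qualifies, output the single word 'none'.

Answer: 63

Derivation:
Row r has 2^popcount(r) filled cells, so we need popcount(r) = log2(64) = 6.
Scan r = 26..76 and keep those with exactly 6 one-bits:
r=26=11010 popcount=3 -> skip
r=27=11011 popcount=4 -> skip
r=28=11100 popcount=3 -> skip
r=29=11101 popcount=4 -> skip
r=30=11110 popcount=4 -> skip
r=31=11111 popcount=5 -> skip
r=32=100000 popcount=1 -> skip
r=33=100001 popcount=2 -> skip
r=34=100010 popcount=2 -> skip
r=35=100011 popcount=3 -> skip
r=36=100100 popcount=2 -> skip
r=37=100101 popcount=3 -> skip
r=38=100110 popcount=3 -> skip
r=39=100111 popcount=4 -> skip
r=40=101000 popcount=2 -> skip
r=41=101001 popcount=3 -> skip
r=42=101010 popcount=3 -> skip
r=43=101011 popcount=4 -> skip
r=44=101100 popcount=3 -> skip
r=45=101101 popcount=4 -> skip
r=46=101110 popcount=4 -> skip
r=47=101111 popcount=5 -> skip
r=48=110000 popcount=2 -> skip
r=49=110001 popcount=3 -> skip
r=50=110010 popcount=3 -> skip
r=51=110011 popcount=4 -> skip
r=52=110100 popcount=3 -> skip
r=53=110101 popcount=4 -> skip
r=54=110110 popcount=4 -> skip
r=55=110111 popcount=5 -> skip
r=56=111000 popcount=3 -> skip
r=57=111001 popcount=4 -> skip
r=58=111010 popcount=4 -> skip
r=59=111011 popcount=5 -> skip
r=60=111100 popcount=4 -> skip
r=61=111101 popcount=5 -> skip
r=62=111110 popcount=5 -> skip
r=63=111111 popcount=6 -> KEEP
r=64=1000000 popcount=1 -> skip
r=65=1000001 popcount=2 -> skip
r=66=1000010 popcount=2 -> skip
r=67=1000011 popcount=3 -> skip
r=68=1000100 popcount=2 -> skip
r=69=1000101 popcount=3 -> skip
r=70=1000110 popcount=3 -> skip
r=71=1000111 popcount=4 -> skip
r=72=1001000 popcount=2 -> skip
r=73=1001001 popcount=3 -> skip
r=74=1001010 popcount=3 -> skip
r=75=1001011 popcount=4 -> skip
r=76=1001100 popcount=3 -> skip
Kept rows: 63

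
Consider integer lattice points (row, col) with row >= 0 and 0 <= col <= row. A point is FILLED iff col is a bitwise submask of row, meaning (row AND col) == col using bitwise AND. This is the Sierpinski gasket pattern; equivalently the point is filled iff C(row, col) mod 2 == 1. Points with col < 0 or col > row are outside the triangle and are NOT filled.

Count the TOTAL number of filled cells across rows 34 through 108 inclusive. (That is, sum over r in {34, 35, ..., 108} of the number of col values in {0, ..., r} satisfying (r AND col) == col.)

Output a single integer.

Answer: 1162

Derivation:
r34=100010 pc2: +4 =4
r35=100011 pc3: +8 =12
r36=100100 pc2: +4 =16
r37=100101 pc3: +8 =24
r38=100110 pc3: +8 =32
r39=100111 pc4: +16 =48
r40=101000 pc2: +4 =52
r41=101001 pc3: +8 =60
r42=101010 pc3: +8 =68
r43=101011 pc4: +16 =84
r44=101100 pc3: +8 =92
r45=101101 pc4: +16 =108
r46=101110 pc4: +16 =124
r47=101111 pc5: +32 =156
r48=110000 pc2: +4 =160
r49=110001 pc3: +8 =168
r50=110010 pc3: +8 =176
r51=110011 pc4: +16 =192
r52=110100 pc3: +8 =200
r53=110101 pc4: +16 =216
r54=110110 pc4: +16 =232
r55=110111 pc5: +32 =264
r56=111000 pc3: +8 =272
r57=111001 pc4: +16 =288
r58=111010 pc4: +16 =304
r59=111011 pc5: +32 =336
r60=111100 pc4: +16 =352
r61=111101 pc5: +32 =384
r62=111110 pc5: +32 =416
r63=111111 pc6: +64 =480
r64=1000000 pc1: +2 =482
r65=1000001 pc2: +4 =486
r66=1000010 pc2: +4 =490
r67=1000011 pc3: +8 =498
r68=1000100 pc2: +4 =502
r69=1000101 pc3: +8 =510
r70=1000110 pc3: +8 =518
r71=1000111 pc4: +16 =534
r72=1001000 pc2: +4 =538
r73=1001001 pc3: +8 =546
r74=1001010 pc3: +8 =554
r75=1001011 pc4: +16 =570
r76=1001100 pc3: +8 =578
r77=1001101 pc4: +16 =594
r78=1001110 pc4: +16 =610
r79=1001111 pc5: +32 =642
r80=1010000 pc2: +4 =646
r81=1010001 pc3: +8 =654
r82=1010010 pc3: +8 =662
r83=1010011 pc4: +16 =678
r84=1010100 pc3: +8 =686
r85=1010101 pc4: +16 =702
r86=1010110 pc4: +16 =718
r87=1010111 pc5: +32 =750
r88=1011000 pc3: +8 =758
r89=1011001 pc4: +16 =774
r90=1011010 pc4: +16 =790
r91=1011011 pc5: +32 =822
r92=1011100 pc4: +16 =838
r93=1011101 pc5: +32 =870
r94=1011110 pc5: +32 =902
r95=1011111 pc6: +64 =966
r96=1100000 pc2: +4 =970
r97=1100001 pc3: +8 =978
r98=1100010 pc3: +8 =986
r99=1100011 pc4: +16 =1002
r100=1100100 pc3: +8 =1010
r101=1100101 pc4: +16 =1026
r102=1100110 pc4: +16 =1042
r103=1100111 pc5: +32 =1074
r104=1101000 pc3: +8 =1082
r105=1101001 pc4: +16 =1098
r106=1101010 pc4: +16 =1114
r107=1101011 pc5: +32 =1146
r108=1101100 pc4: +16 =1162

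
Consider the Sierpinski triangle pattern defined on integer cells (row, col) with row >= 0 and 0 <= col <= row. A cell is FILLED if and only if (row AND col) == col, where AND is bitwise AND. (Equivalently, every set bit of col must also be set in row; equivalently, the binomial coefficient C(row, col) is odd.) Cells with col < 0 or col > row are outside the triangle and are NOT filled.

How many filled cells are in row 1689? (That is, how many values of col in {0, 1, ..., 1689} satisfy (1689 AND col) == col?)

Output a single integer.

1689 in binary = 11010011001
popcount(1689) = number of 1-bits in 11010011001 = 6
A col c satisfies (1689 AND c) == c iff every set bit of c is also set in 1689; each of the 6 set bits of 1689 can independently be on or off in c.
count = 2^6 = 64

Answer: 64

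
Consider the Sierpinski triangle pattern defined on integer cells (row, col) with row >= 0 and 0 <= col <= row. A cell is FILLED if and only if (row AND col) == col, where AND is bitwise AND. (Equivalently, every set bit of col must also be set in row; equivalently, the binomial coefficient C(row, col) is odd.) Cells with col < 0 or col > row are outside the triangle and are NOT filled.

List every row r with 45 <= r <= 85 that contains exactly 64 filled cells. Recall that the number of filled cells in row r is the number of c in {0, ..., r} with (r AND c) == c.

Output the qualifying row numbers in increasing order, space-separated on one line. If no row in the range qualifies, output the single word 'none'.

Answer: 63

Derivation:
Row r has 2^popcount(r) filled cells, so we need popcount(r) = log2(64) = 6.
Scan r = 45..85 and keep those with exactly 6 one-bits:
r=45=101101 popcount=4 -> skip
r=46=101110 popcount=4 -> skip
r=47=101111 popcount=5 -> skip
r=48=110000 popcount=2 -> skip
r=49=110001 popcount=3 -> skip
r=50=110010 popcount=3 -> skip
r=51=110011 popcount=4 -> skip
r=52=110100 popcount=3 -> skip
r=53=110101 popcount=4 -> skip
r=54=110110 popcount=4 -> skip
r=55=110111 popcount=5 -> skip
r=56=111000 popcount=3 -> skip
r=57=111001 popcount=4 -> skip
r=58=111010 popcount=4 -> skip
r=59=111011 popcount=5 -> skip
r=60=111100 popcount=4 -> skip
r=61=111101 popcount=5 -> skip
r=62=111110 popcount=5 -> skip
r=63=111111 popcount=6 -> KEEP
r=64=1000000 popcount=1 -> skip
r=65=1000001 popcount=2 -> skip
r=66=1000010 popcount=2 -> skip
r=67=1000011 popcount=3 -> skip
r=68=1000100 popcount=2 -> skip
r=69=1000101 popcount=3 -> skip
r=70=1000110 popcount=3 -> skip
r=71=1000111 popcount=4 -> skip
r=72=1001000 popcount=2 -> skip
r=73=1001001 popcount=3 -> skip
r=74=1001010 popcount=3 -> skip
r=75=1001011 popcount=4 -> skip
r=76=1001100 popcount=3 -> skip
r=77=1001101 popcount=4 -> skip
r=78=1001110 popcount=4 -> skip
r=79=1001111 popcount=5 -> skip
r=80=1010000 popcount=2 -> skip
r=81=1010001 popcount=3 -> skip
r=82=1010010 popcount=3 -> skip
r=83=1010011 popcount=4 -> skip
r=84=1010100 popcount=3 -> skip
r=85=1010101 popcount=4 -> skip
Kept rows: 63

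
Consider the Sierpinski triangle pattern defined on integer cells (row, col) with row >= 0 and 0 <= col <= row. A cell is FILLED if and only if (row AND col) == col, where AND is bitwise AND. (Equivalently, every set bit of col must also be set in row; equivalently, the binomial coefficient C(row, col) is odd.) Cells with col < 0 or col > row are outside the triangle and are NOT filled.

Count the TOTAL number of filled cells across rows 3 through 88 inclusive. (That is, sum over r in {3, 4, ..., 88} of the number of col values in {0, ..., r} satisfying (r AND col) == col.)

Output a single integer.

Answer: 1002

Derivation:
r3=11 pc2: +4 =4
r4=100 pc1: +2 =6
r5=101 pc2: +4 =10
r6=110 pc2: +4 =14
r7=111 pc3: +8 =22
r8=1000 pc1: +2 =24
r9=1001 pc2: +4 =28
r10=1010 pc2: +4 =32
r11=1011 pc3: +8 =40
r12=1100 pc2: +4 =44
r13=1101 pc3: +8 =52
r14=1110 pc3: +8 =60
r15=1111 pc4: +16 =76
r16=10000 pc1: +2 =78
r17=10001 pc2: +4 =82
r18=10010 pc2: +4 =86
r19=10011 pc3: +8 =94
r20=10100 pc2: +4 =98
r21=10101 pc3: +8 =106
r22=10110 pc3: +8 =114
r23=10111 pc4: +16 =130
r24=11000 pc2: +4 =134
r25=11001 pc3: +8 =142
r26=11010 pc3: +8 =150
r27=11011 pc4: +16 =166
r28=11100 pc3: +8 =174
r29=11101 pc4: +16 =190
r30=11110 pc4: +16 =206
r31=11111 pc5: +32 =238
r32=100000 pc1: +2 =240
r33=100001 pc2: +4 =244
r34=100010 pc2: +4 =248
r35=100011 pc3: +8 =256
r36=100100 pc2: +4 =260
r37=100101 pc3: +8 =268
r38=100110 pc3: +8 =276
r39=100111 pc4: +16 =292
r40=101000 pc2: +4 =296
r41=101001 pc3: +8 =304
r42=101010 pc3: +8 =312
r43=101011 pc4: +16 =328
r44=101100 pc3: +8 =336
r45=101101 pc4: +16 =352
r46=101110 pc4: +16 =368
r47=101111 pc5: +32 =400
r48=110000 pc2: +4 =404
r49=110001 pc3: +8 =412
r50=110010 pc3: +8 =420
r51=110011 pc4: +16 =436
r52=110100 pc3: +8 =444
r53=110101 pc4: +16 =460
r54=110110 pc4: +16 =476
r55=110111 pc5: +32 =508
r56=111000 pc3: +8 =516
r57=111001 pc4: +16 =532
r58=111010 pc4: +16 =548
r59=111011 pc5: +32 =580
r60=111100 pc4: +16 =596
r61=111101 pc5: +32 =628
r62=111110 pc5: +32 =660
r63=111111 pc6: +64 =724
r64=1000000 pc1: +2 =726
r65=1000001 pc2: +4 =730
r66=1000010 pc2: +4 =734
r67=1000011 pc3: +8 =742
r68=1000100 pc2: +4 =746
r69=1000101 pc3: +8 =754
r70=1000110 pc3: +8 =762
r71=1000111 pc4: +16 =778
r72=1001000 pc2: +4 =782
r73=1001001 pc3: +8 =790
r74=1001010 pc3: +8 =798
r75=1001011 pc4: +16 =814
r76=1001100 pc3: +8 =822
r77=1001101 pc4: +16 =838
r78=1001110 pc4: +16 =854
r79=1001111 pc5: +32 =886
r80=1010000 pc2: +4 =890
r81=1010001 pc3: +8 =898
r82=1010010 pc3: +8 =906
r83=1010011 pc4: +16 =922
r84=1010100 pc3: +8 =930
r85=1010101 pc4: +16 =946
r86=1010110 pc4: +16 =962
r87=1010111 pc5: +32 =994
r88=1011000 pc3: +8 =1002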